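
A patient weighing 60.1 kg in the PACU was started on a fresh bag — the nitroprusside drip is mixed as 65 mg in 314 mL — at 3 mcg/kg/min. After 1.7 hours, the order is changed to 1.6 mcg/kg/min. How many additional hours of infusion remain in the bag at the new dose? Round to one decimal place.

Initial rate:
Dose = 3 mcg/kg/min × 60.1 kg = 180.3 mcg/min
180.3 mcg/min × 60 min/hr = 10818 mcg/hr
Concentration = 65 mg ÷ 314 mL = 0.2070064 mg/mL = 207.0064 mcg/mL
Rate = 10818 mcg/hr ÷ 207.0064 mcg/mL = 52.25926 mL/hr
Volume infused so far = 52.25926 mL/hr × 1.7 hr = 88.84074 mL
Volume remaining = 314 − 88.84074 = 225.1593 mL
New rate:
Dose = 1.6 mcg/kg/min × 60.1 kg = 96.16 mcg/min
96.16 mcg/min × 60 min/hr = 5769.6 mcg/hr
Rate = 5769.6 mcg/hr ÷ 207.0064 mcg/mL = 27.87161 mL/hr
Time remaining = 225.1593 mL ÷ 27.87161 mL/hr = 8.078446 hr

8.1 hours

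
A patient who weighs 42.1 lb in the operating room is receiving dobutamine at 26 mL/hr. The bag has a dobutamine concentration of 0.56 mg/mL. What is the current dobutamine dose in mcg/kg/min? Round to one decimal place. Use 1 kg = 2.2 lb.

12.7 mcg/kg/min

Weight = 42.1 lb ÷ 2.2 lb/kg = 19.13636 kg
Concentration = 0.56 mg/mL = 560 mcg/mL
Drug rate = 26 mL/hr × 560 mcg/mL = 14560 mcg/hr
14560 mcg/hr ÷ 60 min/hr = 242.6667 mcg/min
242.6667 mcg/min ÷ 19.13636 kg = 12.68092 mcg/kg/min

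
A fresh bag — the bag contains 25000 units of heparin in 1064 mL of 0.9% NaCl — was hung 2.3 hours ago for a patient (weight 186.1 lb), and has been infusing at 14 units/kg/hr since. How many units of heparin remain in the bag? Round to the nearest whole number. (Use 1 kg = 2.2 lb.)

22276 units

Weight = 186.1 lb ÷ 2.2 lb/kg = 84.59091 kg
Dose = 14 units/kg/hr × 84.59091 kg = 1184.273 units/hr
Concentration = 25000 units ÷ 1064 mL = 23.49624 units/mL
Rate = 1184.273 units/hr ÷ 23.49624 units/mL = 50.40265 mL/hr
Volume infused = 50.40265 mL/hr × 2.3 hr = 115.9261 mL
Volume remaining = 1064 − 115.9261 = 948.0739 mL
Drug remaining = 948.0739 mL × 23.49624 units/mL = 22276.17 units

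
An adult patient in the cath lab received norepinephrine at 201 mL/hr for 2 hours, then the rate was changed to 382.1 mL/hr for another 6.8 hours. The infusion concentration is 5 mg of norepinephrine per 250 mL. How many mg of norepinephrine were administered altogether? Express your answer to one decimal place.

60.0 mg

Concentration = 5 mg ÷ 250 mL = 0.02 mg/mL
Stage 1: 201 mL/hr × 2 hr = 402 mL → 402 mL × 0.02 mg/mL = 8.04 mg
Stage 2: 382.1 mL/hr × 6.8 hr = 2598.28 mL → 2598.28 mL × 0.02 mg/mL = 51.9656 mg
Total = 8.04 + 51.9656 = 60.0056 mg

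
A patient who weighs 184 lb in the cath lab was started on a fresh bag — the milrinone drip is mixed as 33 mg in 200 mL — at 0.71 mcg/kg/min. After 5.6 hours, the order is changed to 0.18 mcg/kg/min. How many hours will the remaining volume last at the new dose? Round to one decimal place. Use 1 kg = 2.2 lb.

14.4 hours

Initial rate:
Weight = 184 lb ÷ 2.2 lb/kg = 83.63636 kg
Dose = 0.71 mcg/kg/min × 83.63636 kg = 59.38182 mcg/min
59.38182 mcg/min × 60 min/hr = 3562.909 mcg/hr
Concentration = 33 mg ÷ 200 mL = 0.165 mg/mL = 165 mcg/mL
Rate = 3562.909 mcg/hr ÷ 165 mcg/mL = 21.59339 mL/hr
Volume infused so far = 21.59339 mL/hr × 5.6 hr = 120.923 mL
Volume remaining = 200 − 120.923 = 79.07702 mL
New rate:
Dose = 0.18 mcg/kg/min × 83.63636 kg = 15.05455 mcg/min
15.05455 mcg/min × 60 min/hr = 903.2727 mcg/hr
Rate = 903.2727 mcg/hr ÷ 165 mcg/mL = 5.47438 mL/hr
Time remaining = 79.07702 mL ÷ 5.47438 mL/hr = 14.44493 hr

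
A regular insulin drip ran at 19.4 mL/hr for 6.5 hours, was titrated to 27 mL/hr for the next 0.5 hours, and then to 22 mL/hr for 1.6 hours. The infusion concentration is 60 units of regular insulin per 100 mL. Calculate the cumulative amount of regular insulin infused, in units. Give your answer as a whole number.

105 units

Concentration = 60 units ÷ 100 mL = 0.6 units/mL
Stage 1: 19.4 mL/hr × 6.5 hr = 126.1 mL → 126.1 mL × 0.6 units/mL = 75.66 units
Stage 2: 27 mL/hr × 0.5 hr = 13.5 mL → 13.5 mL × 0.6 units/mL = 8.1 units
Stage 3: 22 mL/hr × 1.6 hr = 35.2 mL → 35.2 mL × 0.6 units/mL = 21.12 units
Total = 75.66 + 8.1 + 21.12 = 104.88 units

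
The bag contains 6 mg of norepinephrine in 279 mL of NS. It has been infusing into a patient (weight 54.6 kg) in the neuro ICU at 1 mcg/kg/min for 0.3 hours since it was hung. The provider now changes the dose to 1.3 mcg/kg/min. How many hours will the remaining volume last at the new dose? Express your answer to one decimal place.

1.2 hours

Initial rate:
Dose = 1 mcg/kg/min × 54.6 kg = 54.6 mcg/min
54.6 mcg/min × 60 min/hr = 3276 mcg/hr
Concentration = 6 mg ÷ 279 mL = 0.02150538 mg/mL = 21.50538 mcg/mL
Rate = 3276 mcg/hr ÷ 21.50538 mcg/mL = 152.334 mL/hr
Volume infused so far = 152.334 mL/hr × 0.3 hr = 45.7002 mL
Volume remaining = 279 − 45.7002 = 233.2998 mL
New rate:
Dose = 1.3 mcg/kg/min × 54.6 kg = 70.98 mcg/min
70.98 mcg/min × 60 min/hr = 4258.8 mcg/hr
Rate = 4258.8 mcg/hr ÷ 21.50538 mcg/mL = 198.0342 mL/hr
Time remaining = 233.2998 mL ÷ 198.0342 mL/hr = 1.178078 hr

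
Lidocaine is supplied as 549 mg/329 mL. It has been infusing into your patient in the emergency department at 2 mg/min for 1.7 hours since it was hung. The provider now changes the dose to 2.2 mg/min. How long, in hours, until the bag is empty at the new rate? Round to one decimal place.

2.6 hours

Initial rate:
2 mg/min × 60 min/hr = 120 mg/hr
Concentration = 549 mg ÷ 329 mL = 1.668693 mg/mL
Rate = 120 mg/hr ÷ 1.668693 mg/mL = 71.91257 mL/hr
Volume infused so far = 71.91257 mL/hr × 1.7 hr = 122.2514 mL
Volume remaining = 329 − 122.2514 = 206.7486 mL
New rate:
2.2 mg/min × 60 min/hr = 132 mg/hr
Rate = 132 mg/hr ÷ 1.668693 mg/mL = 79.10383 mL/hr
Time remaining = 206.7486 mL ÷ 79.10383 mL/hr = 2.613636 hr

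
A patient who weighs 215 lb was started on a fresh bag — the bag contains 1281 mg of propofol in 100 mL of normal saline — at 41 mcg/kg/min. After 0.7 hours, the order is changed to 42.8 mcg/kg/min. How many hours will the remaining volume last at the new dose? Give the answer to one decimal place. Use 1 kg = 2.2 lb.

4.4 hours

Initial rate:
Weight = 215 lb ÷ 2.2 lb/kg = 97.72727 kg
Dose = 41 mcg/kg/min × 97.72727 kg = 4006.818 mcg/min
4006.818 mcg/min × 60 min/hr = 240409.1 mcg/hr
Concentration = 1281 mg ÷ 100 mL = 12.81 mg/mL = 12810 mcg/mL
Rate = 240409.1 mcg/hr ÷ 12810 mcg/mL = 18.7673 mL/hr
Volume infused so far = 18.7673 mL/hr × 0.7 hr = 13.13711 mL
Volume remaining = 100 − 13.13711 = 86.86289 mL
New rate:
Dose = 42.8 mcg/kg/min × 97.72727 kg = 4182.727 mcg/min
4182.727 mcg/min × 60 min/hr = 250963.6 mcg/hr
Rate = 250963.6 mcg/hr ÷ 12810 mcg/mL = 19.59123 mL/hr
Time remaining = 86.86289 mL ÷ 19.59123 mL/hr = 4.433764 hr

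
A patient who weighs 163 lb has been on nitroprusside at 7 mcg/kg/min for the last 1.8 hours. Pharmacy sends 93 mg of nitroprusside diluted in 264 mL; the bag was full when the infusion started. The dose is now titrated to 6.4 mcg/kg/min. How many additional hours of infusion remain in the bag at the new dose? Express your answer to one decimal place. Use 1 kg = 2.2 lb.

1.3 hours

Initial rate:
Weight = 163 lb ÷ 2.2 lb/kg = 74.09091 kg
Dose = 7 mcg/kg/min × 74.09091 kg = 518.6364 mcg/min
518.6364 mcg/min × 60 min/hr = 31118.18 mcg/hr
Concentration = 93 mg ÷ 264 mL = 0.3522727 mg/mL = 352.2727 mcg/mL
Rate = 31118.18 mcg/hr ÷ 352.2727 mcg/mL = 88.33548 mL/hr
Volume infused so far = 88.33548 mL/hr × 1.8 hr = 159.0039 mL
Volume remaining = 264 − 159.0039 = 104.9961 mL
New rate:
Dose = 6.4 mcg/kg/min × 74.09091 kg = 474.1818 mcg/min
474.1818 mcg/min × 60 min/hr = 28450.91 mcg/hr
Rate = 28450.91 mcg/hr ÷ 352.2727 mcg/mL = 80.76387 mL/hr
Time remaining = 104.9961 mL ÷ 80.76387 mL/hr = 1.300038 hr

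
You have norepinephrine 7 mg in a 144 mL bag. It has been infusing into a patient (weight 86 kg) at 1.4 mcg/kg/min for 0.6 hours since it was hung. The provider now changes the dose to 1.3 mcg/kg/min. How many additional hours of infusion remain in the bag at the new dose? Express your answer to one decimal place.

0.4 hours

Initial rate:
Dose = 1.4 mcg/kg/min × 86 kg = 120.4 mcg/min
120.4 mcg/min × 60 min/hr = 7224 mcg/hr
Concentration = 7 mg ÷ 144 mL = 0.04861111 mg/mL = 48.61111 mcg/mL
Rate = 7224 mcg/hr ÷ 48.61111 mcg/mL = 148.608 mL/hr
Volume infused so far = 148.608 mL/hr × 0.6 hr = 89.1648 mL
Volume remaining = 144 − 89.1648 = 54.8352 mL
New rate:
Dose = 1.3 mcg/kg/min × 86 kg = 111.8 mcg/min
111.8 mcg/min × 60 min/hr = 6708 mcg/hr
Rate = 6708 mcg/hr ÷ 48.61111 mcg/mL = 137.9931 mL/hr
Time remaining = 54.8352 mL ÷ 137.9931 mL/hr = 0.3973763 hr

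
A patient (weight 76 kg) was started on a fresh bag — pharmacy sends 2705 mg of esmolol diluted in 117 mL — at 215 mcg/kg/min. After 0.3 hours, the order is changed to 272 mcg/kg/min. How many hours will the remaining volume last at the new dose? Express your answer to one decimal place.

Initial rate:
Dose = 215 mcg/kg/min × 76 kg = 16340 mcg/min
16340 mcg/min × 60 min/hr = 980400 mcg/hr
Concentration = 2705 mg ÷ 117 mL = 23.11966 mg/mL = 23119.66 mcg/mL
Rate = 980400 mcg/hr ÷ 23119.66 mcg/mL = 42.40547 mL/hr
Volume infused so far = 42.40547 mL/hr × 0.3 hr = 12.72164 mL
Volume remaining = 117 − 12.72164 = 104.2784 mL
New rate:
Dose = 272 mcg/kg/min × 76 kg = 20672 mcg/min
20672 mcg/min × 60 min/hr = 1240320 mcg/hr
Rate = 1240320 mcg/hr ÷ 23119.66 mcg/mL = 53.64785 mL/hr
Time remaining = 104.2784 mL ÷ 53.64785 mL/hr = 1.943756 hr

1.9 hours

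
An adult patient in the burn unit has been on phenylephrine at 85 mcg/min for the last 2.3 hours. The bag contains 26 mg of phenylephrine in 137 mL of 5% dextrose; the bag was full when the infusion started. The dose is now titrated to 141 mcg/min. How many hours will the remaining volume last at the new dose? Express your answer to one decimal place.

Initial rate:
85 mcg/min × 60 min/hr = 5100 mcg/hr
Concentration = 26 mg ÷ 137 mL = 0.189781 mg/mL = 189.781 mcg/mL
Rate = 5100 mcg/hr ÷ 189.781 mcg/mL = 26.87308 mL/hr
Volume infused so far = 26.87308 mL/hr × 2.3 hr = 61.80808 mL
Volume remaining = 137 − 61.80808 = 75.19192 mL
New rate:
141 mcg/min × 60 min/hr = 8460 mcg/hr
Rate = 8460 mcg/hr ÷ 189.781 mcg/mL = 44.57769 mL/hr
Time remaining = 75.19192 mL ÷ 44.57769 mL/hr = 1.686761 hr

1.7 hours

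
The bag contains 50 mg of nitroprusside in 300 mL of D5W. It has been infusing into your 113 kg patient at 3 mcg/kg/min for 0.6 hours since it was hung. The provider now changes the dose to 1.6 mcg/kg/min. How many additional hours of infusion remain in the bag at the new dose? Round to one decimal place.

Initial rate:
Dose = 3 mcg/kg/min × 113 kg = 339 mcg/min
339 mcg/min × 60 min/hr = 20340 mcg/hr
Concentration = 50 mg ÷ 300 mL = 0.1666667 mg/mL = 166.6667 mcg/mL
Rate = 20340 mcg/hr ÷ 166.6667 mcg/mL = 122.04 mL/hr
Volume infused so far = 122.04 mL/hr × 0.6 hr = 73.224 mL
Volume remaining = 300 − 73.224 = 226.776 mL
New rate:
Dose = 1.6 mcg/kg/min × 113 kg = 180.8 mcg/min
180.8 mcg/min × 60 min/hr = 10848 mcg/hr
Rate = 10848 mcg/hr ÷ 166.6667 mcg/mL = 65.088 mL/hr
Time remaining = 226.776 mL ÷ 65.088 mL/hr = 3.484145 hr

3.5 hours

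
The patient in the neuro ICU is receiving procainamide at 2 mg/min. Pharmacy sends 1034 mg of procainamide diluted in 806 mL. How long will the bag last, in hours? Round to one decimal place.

8.6 hours

2 mg/min × 60 min/hr = 120 mg/hr
Concentration = 1034 mg ÷ 806 mL = 1.282878 mg/mL
Rate = 120 mg/hr ÷ 1.282878 mg/mL = 93.53965 mL/hr
Duration = 806 mL ÷ 93.53965 mL/hr = 8.616667 hr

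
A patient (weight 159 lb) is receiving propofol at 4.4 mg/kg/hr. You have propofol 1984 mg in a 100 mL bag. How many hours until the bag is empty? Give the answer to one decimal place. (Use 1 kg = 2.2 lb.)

6.2 hours

Weight = 159 lb ÷ 2.2 lb/kg = 72.27273 kg
Dose = 4.4 mg/kg/hr × 72.27273 kg = 318 mg/hr
Concentration = 1984 mg ÷ 100 mL = 19.84 mg/mL
Rate = 318 mg/hr ÷ 19.84 mg/mL = 16.02823 mL/hr
Duration = 100 mL ÷ 16.02823 mL/hr = 6.238994 hr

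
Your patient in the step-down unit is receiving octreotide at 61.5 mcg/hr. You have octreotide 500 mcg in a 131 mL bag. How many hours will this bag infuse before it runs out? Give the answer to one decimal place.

8.1 hours

Concentration = 500 mcg ÷ 131 mL = 3.816794 mcg/mL
Rate = 61.5 mcg/hr ÷ 3.816794 mcg/mL = 16.113 mL/hr
Duration = 131 mL ÷ 16.113 mL/hr = 8.130081 hr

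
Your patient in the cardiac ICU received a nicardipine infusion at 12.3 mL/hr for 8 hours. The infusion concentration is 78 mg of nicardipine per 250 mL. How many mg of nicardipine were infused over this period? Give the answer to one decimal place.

Concentration = 78 mg ÷ 250 mL = 0.312 mg/mL
Drug rate = 12.3 mL/hr × 0.312 mg/mL = 3.8376 mg/hr
Total = 3.8376 mg/hr × 8 hr = 30.7008 mg

30.7 mg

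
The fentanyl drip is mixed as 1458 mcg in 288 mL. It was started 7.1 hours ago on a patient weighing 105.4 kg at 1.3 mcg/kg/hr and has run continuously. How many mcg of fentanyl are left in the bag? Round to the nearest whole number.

485 mcg

Dose = 1.3 mcg/kg/hr × 105.4 kg = 137.02 mcg/hr
Concentration = 1458 mcg ÷ 288 mL = 5.0625 mcg/mL
Rate = 137.02 mcg/hr ÷ 5.0625 mcg/mL = 27.06568 mL/hr
Volume infused = 27.06568 mL/hr × 7.1 hr = 192.1663 mL
Volume remaining = 288 − 192.1663 = 95.83368 mL
Drug remaining = 95.83368 mL × 5.0625 mcg/mL = 485.158 mcg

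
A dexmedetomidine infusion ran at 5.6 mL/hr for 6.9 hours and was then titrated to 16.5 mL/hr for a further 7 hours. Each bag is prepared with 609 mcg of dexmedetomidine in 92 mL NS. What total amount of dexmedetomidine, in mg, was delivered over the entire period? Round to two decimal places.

1.02 mg

Concentration = 609 mcg ÷ 92 mL = 6.619565 mcg/mL
Stage 1: 5.6 mL/hr × 6.9 hr = 38.64 mL → 38.64 mL × 6.619565 mcg/mL = 255.78 mcg
Stage 2: 16.5 mL/hr × 7 hr = 115.5 mL → 115.5 mL × 6.619565 mcg/mL = 764.5598 mcg
Total = 255.78 + 764.5598 = 1020.34 mcg = 1.02034 mg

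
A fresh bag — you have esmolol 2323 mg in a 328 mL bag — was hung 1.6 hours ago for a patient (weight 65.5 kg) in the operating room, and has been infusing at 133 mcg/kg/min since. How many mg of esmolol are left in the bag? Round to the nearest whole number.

1487 mg

Dose = 133 mcg/kg/min × 65.5 kg = 8711.5 mcg/min
8711.5 mcg/min × 60 min/hr = 522690 mcg/hr
Concentration = 2323 mg ÷ 328 mL = 7.082317 mg/mL = 7082.317 mcg/mL
Rate = 522690 mcg/hr ÷ 7082.317 mcg/mL = 73.80212 mL/hr
Volume infused = 73.80212 mL/hr × 1.6 hr = 118.0834 mL
Volume remaining = 328 − 118.0834 = 209.9166 mL
Drug remaining = 209.9166 mL × 7082.317 mcg/mL = 1486696 mcg = 1486.696 mg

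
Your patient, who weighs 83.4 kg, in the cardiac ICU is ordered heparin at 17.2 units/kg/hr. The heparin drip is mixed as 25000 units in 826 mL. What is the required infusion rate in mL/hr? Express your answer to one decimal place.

47.4 mL/hr

Dose = 17.2 units/kg/hr × 83.4 kg = 1434.48 units/hr
Concentration = 25000 units ÷ 826 mL = 30.26634 units/mL
Rate = 1434.48 units/hr ÷ 30.26634 units/mL = 47.39522 mL/hr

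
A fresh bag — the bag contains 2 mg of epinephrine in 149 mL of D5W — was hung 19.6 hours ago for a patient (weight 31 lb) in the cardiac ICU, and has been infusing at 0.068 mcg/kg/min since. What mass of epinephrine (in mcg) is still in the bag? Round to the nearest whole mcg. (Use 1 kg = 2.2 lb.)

Weight = 31 lb ÷ 2.2 lb/kg = 14.09091 kg
Dose = 0.068 mcg/kg/min × 14.09091 kg = 0.9581818 mcg/min
0.9581818 mcg/min × 60 min/hr = 57.49091 mcg/hr
Concentration = 2 mg ÷ 149 mL = 0.01342282 mg/mL = 13.42282 mcg/mL
Rate = 57.49091 mcg/hr ÷ 13.42282 mcg/mL = 4.283073 mL/hr
Volume infused = 4.283073 mL/hr × 19.6 hr = 83.94823 mL
Volume remaining = 149 − 83.94823 = 65.05177 mL
Drug remaining = 65.05177 mL × 13.42282 mcg/mL = 873.1782 mcg

873 mcg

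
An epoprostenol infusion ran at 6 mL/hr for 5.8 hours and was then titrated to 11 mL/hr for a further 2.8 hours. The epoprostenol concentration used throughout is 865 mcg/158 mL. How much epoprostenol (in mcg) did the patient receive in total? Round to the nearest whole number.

359 mcg

Concentration = 865 mcg ÷ 158 mL = 5.474684 mcg/mL
Stage 1: 6 mL/hr × 5.8 hr = 34.8 mL → 34.8 mL × 5.474684 mcg/mL = 190.519 mcg
Stage 2: 11 mL/hr × 2.8 hr = 30.8 mL → 30.8 mL × 5.474684 mcg/mL = 168.6203 mcg
Total = 190.519 + 168.6203 = 359.1392 mcg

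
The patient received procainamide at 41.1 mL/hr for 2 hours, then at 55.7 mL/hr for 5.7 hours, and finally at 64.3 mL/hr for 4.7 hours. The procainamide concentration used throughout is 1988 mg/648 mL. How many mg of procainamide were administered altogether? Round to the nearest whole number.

Concentration = 1988 mg ÷ 648 mL = 3.067901 mg/mL
Stage 1: 41.1 mL/hr × 2 hr = 82.2 mL → 82.2 mL × 3.067901 mg/mL = 252.1815 mg
Stage 2: 55.7 mL/hr × 5.7 hr = 317.49 mL → 317.49 mL × 3.067901 mg/mL = 974.028 mg
Stage 3: 64.3 mL/hr × 4.7 hr = 302.21 mL → 302.21 mL × 3.067901 mg/mL = 927.1504 mg
Total = 252.1815 + 974.028 + 927.1504 = 2153.36 mg

2153 mg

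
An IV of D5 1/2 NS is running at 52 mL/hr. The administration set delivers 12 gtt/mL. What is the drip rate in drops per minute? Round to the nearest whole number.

10 gtt/min

52 mL/hr ÷ 60 min/hr = 0.8666667 mL/min
0.8666667 mL/min × 12 gtt/mL = 10.4 gtt/min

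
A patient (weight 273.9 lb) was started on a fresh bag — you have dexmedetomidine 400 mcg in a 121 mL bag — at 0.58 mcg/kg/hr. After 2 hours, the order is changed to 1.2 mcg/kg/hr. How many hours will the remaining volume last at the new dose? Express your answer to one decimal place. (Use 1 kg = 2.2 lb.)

Initial rate:
Weight = 273.9 lb ÷ 2.2 lb/kg = 124.5 kg
Dose = 0.58 mcg/kg/hr × 124.5 kg = 72.21 mcg/hr
Concentration = 400 mcg ÷ 121 mL = 3.305785 mcg/mL
Rate = 72.21 mcg/hr ÷ 3.305785 mcg/mL = 21.84352 mL/hr
Volume infused so far = 21.84352 mL/hr × 2 hr = 43.68705 mL
Volume remaining = 121 − 43.68705 = 77.31295 mL
New rate:
Dose = 1.2 mcg/kg/hr × 124.5 kg = 149.4 mcg/hr
Rate = 149.4 mcg/hr ÷ 3.305785 mcg/mL = 45.1935 mL/hr
Time remaining = 77.31295 mL ÷ 45.1935 mL/hr = 1.71071 hr

1.7 hours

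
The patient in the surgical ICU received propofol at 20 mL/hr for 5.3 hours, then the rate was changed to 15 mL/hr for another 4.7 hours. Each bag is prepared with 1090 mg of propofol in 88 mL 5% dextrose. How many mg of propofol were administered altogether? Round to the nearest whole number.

2186 mg

Concentration = 1090 mg ÷ 88 mL = 12.38636 mg/mL
Stage 1: 20 mL/hr × 5.3 hr = 106 mL → 106 mL × 12.38636 mg/mL = 1312.955 mg
Stage 2: 15 mL/hr × 4.7 hr = 70.5 mL → 70.5 mL × 12.38636 mg/mL = 873.2386 mg
Total = 1312.955 + 873.2386 = 2186.193 mg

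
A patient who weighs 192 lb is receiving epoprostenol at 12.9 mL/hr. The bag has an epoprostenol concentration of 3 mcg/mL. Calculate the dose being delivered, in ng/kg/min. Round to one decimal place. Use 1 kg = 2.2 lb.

Weight = 192 lb ÷ 2.2 lb/kg = 87.27273 kg
Concentration = 3 mcg/mL = 3000 ng/mL
Drug rate = 12.9 mL/hr × 3000 ng/mL = 38700 ng/hr
38700 ng/hr ÷ 60 min/hr = 645 ng/min
645 ng/min ÷ 87.27273 kg = 7.390625 ng/kg/min

7.4 ng/kg/min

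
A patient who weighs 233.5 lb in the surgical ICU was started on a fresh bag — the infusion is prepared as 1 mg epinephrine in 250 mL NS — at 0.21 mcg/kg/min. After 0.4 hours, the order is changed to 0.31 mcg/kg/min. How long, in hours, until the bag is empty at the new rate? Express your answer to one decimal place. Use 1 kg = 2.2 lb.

0.2 hours

Initial rate:
Weight = 233.5 lb ÷ 2.2 lb/kg = 106.1364 kg
Dose = 0.21 mcg/kg/min × 106.1364 kg = 22.28864 mcg/min
22.28864 mcg/min × 60 min/hr = 1337.318 mcg/hr
Concentration = 1 mg ÷ 250 mL = 0.004 mg/mL = 4 mcg/mL
Rate = 1337.318 mcg/hr ÷ 4 mcg/mL = 334.3295 mL/hr
Volume infused so far = 334.3295 mL/hr × 0.4 hr = 133.7318 mL
Volume remaining = 250 − 133.7318 = 116.2682 mL
New rate:
Dose = 0.31 mcg/kg/min × 106.1364 kg = 32.90227 mcg/min
32.90227 mcg/min × 60 min/hr = 1974.136 mcg/hr
Rate = 1974.136 mcg/hr ÷ 4 mcg/mL = 493.5341 mL/hr
Time remaining = 116.2682 mL ÷ 493.5341 mL/hr = 0.2355829 hr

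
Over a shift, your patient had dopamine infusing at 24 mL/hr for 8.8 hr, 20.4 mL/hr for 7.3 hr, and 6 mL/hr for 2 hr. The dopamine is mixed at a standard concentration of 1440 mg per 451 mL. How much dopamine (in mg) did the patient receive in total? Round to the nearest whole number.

1188 mg

Concentration = 1440 mg ÷ 451 mL = 3.192905 mg/mL
Stage 1: 24 mL/hr × 8.8 hr = 211.2 mL → 211.2 mL × 3.192905 mg/mL = 674.3415 mg
Stage 2: 20.4 mL/hr × 7.3 hr = 148.92 mL → 148.92 mL × 3.192905 mg/mL = 475.4874 mg
Stage 3: 6 mL/hr × 2 hr = 12 mL → 12 mL × 3.192905 mg/mL = 38.31486 mg
Total = 674.3415 + 475.4874 + 38.31486 = 1188.144 mg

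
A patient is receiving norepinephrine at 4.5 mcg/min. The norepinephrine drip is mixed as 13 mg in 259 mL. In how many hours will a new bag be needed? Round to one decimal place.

4.5 mcg/min × 60 min/hr = 270 mcg/hr
Concentration = 13 mg ÷ 259 mL = 0.05019305 mg/mL = 50.19305 mcg/mL
Rate = 270 mcg/hr ÷ 50.19305 mcg/mL = 5.379231 mL/hr
Duration = 259 mL ÷ 5.379231 mL/hr = 48.14815 hr

48.1 hours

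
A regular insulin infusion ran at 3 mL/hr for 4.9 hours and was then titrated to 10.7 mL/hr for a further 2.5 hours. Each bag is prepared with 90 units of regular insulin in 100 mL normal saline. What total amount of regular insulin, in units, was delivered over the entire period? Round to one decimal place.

Concentration = 90 units ÷ 100 mL = 0.9 units/mL
Stage 1: 3 mL/hr × 4.9 hr = 14.7 mL → 14.7 mL × 0.9 units/mL = 13.23 units
Stage 2: 10.7 mL/hr × 2.5 hr = 26.75 mL → 26.75 mL × 0.9 units/mL = 24.075 units
Total = 13.23 + 24.075 = 37.305 units

37.3 units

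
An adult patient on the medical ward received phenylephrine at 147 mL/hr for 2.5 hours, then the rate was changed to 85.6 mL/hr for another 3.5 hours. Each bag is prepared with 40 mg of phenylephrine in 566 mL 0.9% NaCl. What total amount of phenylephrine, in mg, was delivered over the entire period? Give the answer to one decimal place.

Concentration = 40 mg ÷ 566 mL = 0.07067138 mg/mL
Stage 1: 147 mL/hr × 2.5 hr = 367.5 mL → 367.5 mL × 0.07067138 mg/mL = 25.97173 mg
Stage 2: 85.6 mL/hr × 3.5 hr = 299.6 mL → 299.6 mL × 0.07067138 mg/mL = 21.17314 mg
Total = 25.97173 + 21.17314 = 47.14488 mg

47.1 mg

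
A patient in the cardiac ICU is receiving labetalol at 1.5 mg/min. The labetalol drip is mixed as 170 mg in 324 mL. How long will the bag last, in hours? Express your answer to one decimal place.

1.9 hours

1.5 mg/min × 60 min/hr = 90 mg/hr
Concentration = 170 mg ÷ 324 mL = 0.5246914 mg/mL
Rate = 90 mg/hr ÷ 0.5246914 mg/mL = 171.5294 mL/hr
Duration = 324 mL ÷ 171.5294 mL/hr = 1.888889 hr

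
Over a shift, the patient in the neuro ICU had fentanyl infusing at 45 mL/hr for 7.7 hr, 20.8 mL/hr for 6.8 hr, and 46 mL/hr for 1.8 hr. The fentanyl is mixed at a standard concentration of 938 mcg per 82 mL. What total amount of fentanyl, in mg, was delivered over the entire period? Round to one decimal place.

6.5 mg

Concentration = 938 mcg ÷ 82 mL = 11.43902 mcg/mL
Stage 1: 45 mL/hr × 7.7 hr = 346.5 mL → 346.5 mL × 11.43902 mcg/mL = 3963.622 mcg
Stage 2: 20.8 mL/hr × 6.8 hr = 141.44 mL → 141.44 mL × 11.43902 mcg/mL = 1617.936 mcg
Stage 3: 46 mL/hr × 1.8 hr = 82.8 mL → 82.8 mL × 11.43902 mcg/mL = 947.1512 mcg
Total = 3963.622 + 1617.936 + 947.1512 = 6528.709 mcg = 6.528709 mg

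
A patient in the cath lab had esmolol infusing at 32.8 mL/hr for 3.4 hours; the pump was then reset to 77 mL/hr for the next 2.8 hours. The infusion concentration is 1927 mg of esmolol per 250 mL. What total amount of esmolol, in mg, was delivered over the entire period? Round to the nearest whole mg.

2521 mg

Concentration = 1927 mg ÷ 250 mL = 7.708 mg/mL
Stage 1: 32.8 mL/hr × 3.4 hr = 111.52 mL → 111.52 mL × 7.708 mg/mL = 859.5962 mg
Stage 2: 77 mL/hr × 2.8 hr = 215.6 mL → 215.6 mL × 7.708 mg/mL = 1661.845 mg
Total = 859.5962 + 1661.845 = 2521.441 mg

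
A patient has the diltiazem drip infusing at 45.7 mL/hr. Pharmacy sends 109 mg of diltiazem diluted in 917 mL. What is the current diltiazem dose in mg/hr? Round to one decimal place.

5.4 mg/hr

Concentration = 109 mg ÷ 917 mL = 0.1188659 mg/mL
Drug rate = 45.7 mL/hr × 0.1188659 mg/mL = 5.43217 mg/hr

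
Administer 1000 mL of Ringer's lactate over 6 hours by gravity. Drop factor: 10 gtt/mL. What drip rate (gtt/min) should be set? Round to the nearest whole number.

28 gtt/min

1000 mL ÷ (6 hr × 60 = 360 min) = 2.777778 mL/min
2.777778 mL/min × 10 gtt/mL = 27.77778 gtt/min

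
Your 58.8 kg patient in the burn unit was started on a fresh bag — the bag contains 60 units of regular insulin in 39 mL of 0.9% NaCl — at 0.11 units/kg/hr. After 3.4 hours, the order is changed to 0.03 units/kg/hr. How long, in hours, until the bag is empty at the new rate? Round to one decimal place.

Initial rate:
Dose = 0.11 units/kg/hr × 58.8 kg = 6.468 units/hr
Concentration = 60 units ÷ 39 mL = 1.538462 units/mL
Rate = 6.468 units/hr ÷ 1.538462 units/mL = 4.2042 mL/hr
Volume infused so far = 4.2042 mL/hr × 3.4 hr = 14.29428 mL
Volume remaining = 39 − 14.29428 = 24.70572 mL
New rate:
Dose = 0.03 units/kg/hr × 58.8 kg = 1.764 units/hr
Rate = 1.764 units/hr ÷ 1.538462 units/mL = 1.1466 mL/hr
Time remaining = 24.70572 mL ÷ 1.1466 mL/hr = 21.54694 hr

21.5 hours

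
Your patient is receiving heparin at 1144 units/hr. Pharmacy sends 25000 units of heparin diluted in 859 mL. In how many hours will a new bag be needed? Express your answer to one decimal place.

21.9 hours

Concentration = 25000 units ÷ 859 mL = 29.10361 units/mL
Rate = 1144 units/hr ÷ 29.10361 units/mL = 39.30784 mL/hr
Duration = 859 mL ÷ 39.30784 mL/hr = 21.85315 hr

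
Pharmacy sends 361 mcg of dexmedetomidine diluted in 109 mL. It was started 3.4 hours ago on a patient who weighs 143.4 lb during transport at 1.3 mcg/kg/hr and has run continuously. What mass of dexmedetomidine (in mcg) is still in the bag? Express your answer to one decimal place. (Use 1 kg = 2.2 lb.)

Weight = 143.4 lb ÷ 2.2 lb/kg = 65.18182 kg
Dose = 1.3 mcg/kg/hr × 65.18182 kg = 84.73636 mcg/hr
Concentration = 361 mcg ÷ 109 mL = 3.311927 mcg/mL
Rate = 84.73636 mcg/hr ÷ 3.311927 mcg/mL = 25.58522 mL/hr
Volume infused = 25.58522 mL/hr × 3.4 hr = 86.98974 mL
Volume remaining = 109 − 86.98974 = 22.01026 mL
Drug remaining = 22.01026 mL × 3.311927 mcg/mL = 72.89636 mcg

72.9 mcg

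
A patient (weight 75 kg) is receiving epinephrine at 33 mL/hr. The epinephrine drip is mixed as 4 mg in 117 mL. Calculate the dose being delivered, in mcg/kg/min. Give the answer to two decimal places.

0.25 mcg/kg/min

Concentration = 4 mg ÷ 117 mL = 0.03418803 mg/mL = 34.18803 mcg/mL
Drug rate = 33 mL/hr × 34.18803 mcg/mL = 1128.205 mcg/hr
1128.205 mcg/hr ÷ 60 min/hr = 18.80342 mcg/min
18.80342 mcg/min ÷ 75 kg = 0.2507123 mcg/kg/min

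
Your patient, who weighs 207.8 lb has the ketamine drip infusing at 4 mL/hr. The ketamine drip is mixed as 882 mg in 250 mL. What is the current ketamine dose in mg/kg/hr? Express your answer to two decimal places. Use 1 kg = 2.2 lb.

0.15 mg/kg/hr

Weight = 207.8 lb ÷ 2.2 lb/kg = 94.45455 kg
Concentration = 882 mg ÷ 250 mL = 3.528 mg/mL
Drug rate = 4 mL/hr × 3.528 mg/mL = 14.112 mg/hr
14.112 mg/hr ÷ 94.45455 kg = 0.1494052 mg/kg/hr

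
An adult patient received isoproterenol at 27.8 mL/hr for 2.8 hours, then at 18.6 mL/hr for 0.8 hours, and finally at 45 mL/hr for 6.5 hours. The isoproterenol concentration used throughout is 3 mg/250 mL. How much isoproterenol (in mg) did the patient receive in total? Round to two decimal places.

4.62 mg

Concentration = 3 mg ÷ 250 mL = 0.012 mg/mL
Stage 1: 27.8 mL/hr × 2.8 hr = 77.84 mL → 77.84 mL × 0.012 mg/mL = 0.93408 mg
Stage 2: 18.6 mL/hr × 0.8 hr = 14.88 mL → 14.88 mL × 0.012 mg/mL = 0.17856 mg
Stage 3: 45 mL/hr × 6.5 hr = 292.5 mL → 292.5 mL × 0.012 mg/mL = 3.51 mg
Total = 0.93408 + 0.17856 + 3.51 = 4.62264 mg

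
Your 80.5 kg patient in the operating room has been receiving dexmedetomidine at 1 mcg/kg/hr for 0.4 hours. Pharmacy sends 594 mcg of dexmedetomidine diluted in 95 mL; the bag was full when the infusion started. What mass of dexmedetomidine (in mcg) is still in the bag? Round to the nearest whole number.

Dose = 1 mcg/kg/hr × 80.5 kg = 80.5 mcg/hr
Concentration = 594 mcg ÷ 95 mL = 6.252632 mcg/mL
Rate = 80.5 mcg/hr ÷ 6.252632 mcg/mL = 12.87458 mL/hr
Volume infused = 12.87458 mL/hr × 0.4 hr = 5.149832 mL
Volume remaining = 95 − 5.149832 = 89.85017 mL
Drug remaining = 89.85017 mL × 6.252632 mcg/mL = 561.8 mcg

562 mcg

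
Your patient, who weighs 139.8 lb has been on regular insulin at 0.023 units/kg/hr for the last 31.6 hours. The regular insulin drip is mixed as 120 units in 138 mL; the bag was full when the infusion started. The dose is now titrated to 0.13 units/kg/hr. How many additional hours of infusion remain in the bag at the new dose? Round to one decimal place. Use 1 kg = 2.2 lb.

8.9 hours

Initial rate:
Weight = 139.8 lb ÷ 2.2 lb/kg = 63.54545 kg
Dose = 0.023 units/kg/hr × 63.54545 kg = 1.461545 units/hr
Concentration = 120 units ÷ 138 mL = 0.8695652 units/mL
Rate = 1.461545 units/hr ÷ 0.8695652 units/mL = 1.680777 mL/hr
Volume infused so far = 1.680777 mL/hr × 31.6 hr = 53.11256 mL
Volume remaining = 138 − 53.11256 = 84.88744 mL
New rate:
Dose = 0.13 units/kg/hr × 63.54545 kg = 8.260909 units/hr
Rate = 8.260909 units/hr ÷ 0.8695652 units/mL = 9.500045 mL/hr
Time remaining = 84.88744 mL ÷ 9.500045 mL/hr = 8.935477 hr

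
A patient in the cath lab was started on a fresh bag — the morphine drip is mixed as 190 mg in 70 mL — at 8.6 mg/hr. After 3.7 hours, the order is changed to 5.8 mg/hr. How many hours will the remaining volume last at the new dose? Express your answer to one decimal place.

Initial rate:
Concentration = 190 mg ÷ 70 mL = 2.714286 mg/mL
Rate = 8.6 mg/hr ÷ 2.714286 mg/mL = 3.168421 mL/hr
Volume infused so far = 3.168421 mL/hr × 3.7 hr = 11.72316 mL
Volume remaining = 70 − 11.72316 = 58.27684 mL
New rate:
Rate = 5.8 mg/hr ÷ 2.714286 mg/mL = 2.136842 mL/hr
Time remaining = 58.27684 mL ÷ 2.136842 mL/hr = 27.27241 hr

27.3 hours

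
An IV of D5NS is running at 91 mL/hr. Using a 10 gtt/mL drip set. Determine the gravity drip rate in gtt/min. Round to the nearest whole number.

15 gtt/min

91 mL/hr ÷ 60 min/hr = 1.516667 mL/min
1.516667 mL/min × 10 gtt/mL = 15.16667 gtt/min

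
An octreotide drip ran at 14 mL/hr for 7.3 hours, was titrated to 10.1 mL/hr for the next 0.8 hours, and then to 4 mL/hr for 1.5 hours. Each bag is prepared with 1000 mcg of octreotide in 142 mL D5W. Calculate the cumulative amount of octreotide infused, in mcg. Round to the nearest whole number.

819 mcg

Concentration = 1000 mcg ÷ 142 mL = 7.042254 mcg/mL
Stage 1: 14 mL/hr × 7.3 hr = 102.2 mL → 102.2 mL × 7.042254 mcg/mL = 719.7183 mcg
Stage 2: 10.1 mL/hr × 0.8 hr = 8.08 mL → 8.08 mL × 7.042254 mcg/mL = 56.90141 mcg
Stage 3: 4 mL/hr × 1.5 hr = 6 mL → 6 mL × 7.042254 mcg/mL = 42.25352 mcg
Total = 719.7183 + 56.90141 + 42.25352 = 818.8732 mcg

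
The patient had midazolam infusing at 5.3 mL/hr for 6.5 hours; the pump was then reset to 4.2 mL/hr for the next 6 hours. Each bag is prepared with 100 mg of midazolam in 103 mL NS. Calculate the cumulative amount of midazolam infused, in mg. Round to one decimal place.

Concentration = 100 mg ÷ 103 mL = 0.9708738 mg/mL
Stage 1: 5.3 mL/hr × 6.5 hr = 34.45 mL → 34.45 mL × 0.9708738 mg/mL = 33.4466 mg
Stage 2: 4.2 mL/hr × 6 hr = 25.2 mL → 25.2 mL × 0.9708738 mg/mL = 24.46602 mg
Total = 33.4466 + 24.46602 = 57.91262 mg

57.9 mg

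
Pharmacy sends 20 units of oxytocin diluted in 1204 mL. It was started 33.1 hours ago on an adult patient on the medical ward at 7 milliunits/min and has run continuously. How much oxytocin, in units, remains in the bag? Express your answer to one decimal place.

7 milliunits/min × 60 min/hr = 420 milliunits/hr
Concentration = 20 units ÷ 1204 mL = 0.0166113 units/mL = 16.6113 milliunits/mL
Rate = 420 milliunits/hr ÷ 16.6113 milliunits/mL = 25.284 mL/hr
Volume infused = 25.284 mL/hr × 33.1 hr = 836.9004 mL
Volume remaining = 1204 − 836.9004 = 367.0996 mL
Drug remaining = 367.0996 mL × 16.6113 milliunits/mL = 6098 milliunits = 6.098 units

6.1 units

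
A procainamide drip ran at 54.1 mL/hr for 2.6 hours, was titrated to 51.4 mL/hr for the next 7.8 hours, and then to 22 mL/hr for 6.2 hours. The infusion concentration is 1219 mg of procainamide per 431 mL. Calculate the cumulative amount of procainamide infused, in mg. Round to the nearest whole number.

1918 mg

Concentration = 1219 mg ÷ 431 mL = 2.828306 mg/mL
Stage 1: 54.1 mL/hr × 2.6 hr = 140.66 mL → 140.66 mL × 2.828306 mg/mL = 397.8296 mg
Stage 2: 51.4 mL/hr × 7.8 hr = 400.92 mL → 400.92 mL × 2.828306 mg/mL = 1133.925 mg
Stage 3: 22 mL/hr × 6.2 hr = 136.4 mL → 136.4 mL × 2.828306 mg/mL = 385.781 mg
Total = 397.8296 + 1133.925 + 385.781 = 1917.535 mg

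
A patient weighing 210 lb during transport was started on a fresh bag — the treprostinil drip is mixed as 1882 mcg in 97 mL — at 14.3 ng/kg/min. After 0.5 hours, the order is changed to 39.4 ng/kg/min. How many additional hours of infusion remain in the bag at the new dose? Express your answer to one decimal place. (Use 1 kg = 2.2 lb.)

8.2 hours

Initial rate:
Weight = 210 lb ÷ 2.2 lb/kg = 95.45455 kg
Dose = 14.3 ng/kg/min × 95.45455 kg = 1365 ng/min
1365 ng/min × 60 min/hr = 81900 ng/hr
Concentration = 1882 mcg ÷ 97 mL = 19.40206 mcg/mL = 19402.06 ng/mL
Rate = 81900 ng/hr ÷ 19402.06 ng/mL = 4.221201 mL/hr
Volume infused so far = 4.221201 mL/hr × 0.5 hr = 2.1106 mL
Volume remaining = 97 − 2.1106 = 94.8894 mL
New rate:
Dose = 39.4 ng/kg/min × 95.45455 kg = 3760.909 ng/min
3760.909 ng/min × 60 min/hr = 225654.5 ng/hr
Rate = 225654.5 ng/hr ÷ 19402.06 ng/mL = 11.63044 mL/hr
Time remaining = 94.8894 mL ÷ 11.63044 mL/hr = 8.15871 hr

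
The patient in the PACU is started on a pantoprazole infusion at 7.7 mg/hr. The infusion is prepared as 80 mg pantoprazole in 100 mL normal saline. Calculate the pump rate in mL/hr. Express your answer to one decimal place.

9.6 mL/hr

Concentration = 80 mg ÷ 100 mL = 0.8 mg/mL
Rate = 7.7 mg/hr ÷ 0.8 mg/mL = 9.625 mL/hr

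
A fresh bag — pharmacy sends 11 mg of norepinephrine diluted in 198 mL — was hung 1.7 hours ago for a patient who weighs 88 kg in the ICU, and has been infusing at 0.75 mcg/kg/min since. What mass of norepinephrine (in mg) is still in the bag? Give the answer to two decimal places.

4.27 mg

Dose = 0.75 mcg/kg/min × 88 kg = 66 mcg/min
66 mcg/min × 60 min/hr = 3960 mcg/hr
Concentration = 11 mg ÷ 198 mL = 0.05555556 mg/mL = 55.55556 mcg/mL
Rate = 3960 mcg/hr ÷ 55.55556 mcg/mL = 71.28 mL/hr
Volume infused = 71.28 mL/hr × 1.7 hr = 121.176 mL
Volume remaining = 198 − 121.176 = 76.824 mL
Drug remaining = 76.824 mL × 55.55556 mcg/mL = 4268 mcg = 4.268 mg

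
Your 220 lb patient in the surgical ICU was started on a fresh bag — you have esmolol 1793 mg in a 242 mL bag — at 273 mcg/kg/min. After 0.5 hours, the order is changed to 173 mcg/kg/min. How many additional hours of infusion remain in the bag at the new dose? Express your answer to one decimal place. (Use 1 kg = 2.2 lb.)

0.9 hours

Initial rate:
Weight = 220 lb ÷ 2.2 lb/kg = 100 kg
Dose = 273 mcg/kg/min × 100 kg = 27300 mcg/min
27300 mcg/min × 60 min/hr = 1638000 mcg/hr
Concentration = 1793 mg ÷ 242 mL = 7.409091 mg/mL = 7409.091 mcg/mL
Rate = 1638000 mcg/hr ÷ 7409.091 mcg/mL = 221.0798 mL/hr
Volume infused so far = 221.0798 mL/hr × 0.5 hr = 110.5399 mL
Volume remaining = 242 − 110.5399 = 131.4601 mL
New rate:
Dose = 173 mcg/kg/min × 100 kg = 17300 mcg/min
17300 mcg/min × 60 min/hr = 1038000 mcg/hr
Rate = 1038000 mcg/hr ÷ 7409.091 mcg/mL = 140.0982 mL/hr
Time remaining = 131.4601 mL ÷ 140.0982 mL/hr = 0.938343 hr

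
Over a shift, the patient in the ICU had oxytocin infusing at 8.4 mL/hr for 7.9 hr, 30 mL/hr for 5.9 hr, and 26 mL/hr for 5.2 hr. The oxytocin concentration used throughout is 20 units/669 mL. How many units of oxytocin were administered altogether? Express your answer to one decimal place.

Concentration = 20 units ÷ 669 mL = 0.02989537 units/mL
Stage 1: 8.4 mL/hr × 7.9 hr = 66.36 mL → 66.36 mL × 0.02989537 units/mL = 1.983857 units
Stage 2: 30 mL/hr × 5.9 hr = 177 mL → 177 mL × 0.02989537 units/mL = 5.29148 units
Stage 3: 26 mL/hr × 5.2 hr = 135.2 mL → 135.2 mL × 0.02989537 units/mL = 4.041854 units
Total = 1.983857 + 5.29148 + 4.041854 = 11.31719 units

11.3 units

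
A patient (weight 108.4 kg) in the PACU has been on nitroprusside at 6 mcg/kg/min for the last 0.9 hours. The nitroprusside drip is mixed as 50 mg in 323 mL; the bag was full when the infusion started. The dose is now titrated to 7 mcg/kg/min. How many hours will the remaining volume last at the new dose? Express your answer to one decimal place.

0.3 hours

Initial rate:
Dose = 6 mcg/kg/min × 108.4 kg = 650.4 mcg/min
650.4 mcg/min × 60 min/hr = 39024 mcg/hr
Concentration = 50 mg ÷ 323 mL = 0.1547988 mg/mL = 154.7988 mcg/mL
Rate = 39024 mcg/hr ÷ 154.7988 mcg/mL = 252.095 mL/hr
Volume infused so far = 252.095 mL/hr × 0.9 hr = 226.8855 mL
Volume remaining = 323 − 226.8855 = 96.11446 mL
New rate:
Dose = 7 mcg/kg/min × 108.4 kg = 758.8 mcg/min
758.8 mcg/min × 60 min/hr = 45528 mcg/hr
Rate = 45528 mcg/hr ÷ 154.7988 mcg/mL = 294.1109 mL/hr
Time remaining = 96.11446 mL ÷ 294.1109 mL/hr = 0.3267967 hr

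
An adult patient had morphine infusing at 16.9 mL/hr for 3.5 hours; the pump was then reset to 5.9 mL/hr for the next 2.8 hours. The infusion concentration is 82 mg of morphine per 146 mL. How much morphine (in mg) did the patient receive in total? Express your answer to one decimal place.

Concentration = 82 mg ÷ 146 mL = 0.5616438 mg/mL
Stage 1: 16.9 mL/hr × 3.5 hr = 59.15 mL → 59.15 mL × 0.5616438 mg/mL = 33.22123 mg
Stage 2: 5.9 mL/hr × 2.8 hr = 16.52 mL → 16.52 mL × 0.5616438 mg/mL = 9.278356 mg
Total = 33.22123 + 9.278356 = 42.49959 mg

42.5 mg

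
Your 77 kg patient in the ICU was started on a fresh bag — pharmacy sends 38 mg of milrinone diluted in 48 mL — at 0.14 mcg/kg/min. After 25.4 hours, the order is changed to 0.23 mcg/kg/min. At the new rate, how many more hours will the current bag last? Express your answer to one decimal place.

20.3 hours

Initial rate:
Dose = 0.14 mcg/kg/min × 77 kg = 10.78 mcg/min
10.78 mcg/min × 60 min/hr = 646.8 mcg/hr
Concentration = 38 mg ÷ 48 mL = 0.7916667 mg/mL = 791.6667 mcg/mL
Rate = 646.8 mcg/hr ÷ 791.6667 mcg/mL = 0.8170105 mL/hr
Volume infused so far = 0.8170105 mL/hr × 25.4 hr = 20.75207 mL
Volume remaining = 48 − 20.75207 = 27.24793 mL
New rate:
Dose = 0.23 mcg/kg/min × 77 kg = 17.71 mcg/min
17.71 mcg/min × 60 min/hr = 1062.6 mcg/hr
Rate = 1062.6 mcg/hr ÷ 791.6667 mcg/mL = 1.342232 mL/hr
Time remaining = 27.24793 mL ÷ 1.342232 mL/hr = 20.30047 hr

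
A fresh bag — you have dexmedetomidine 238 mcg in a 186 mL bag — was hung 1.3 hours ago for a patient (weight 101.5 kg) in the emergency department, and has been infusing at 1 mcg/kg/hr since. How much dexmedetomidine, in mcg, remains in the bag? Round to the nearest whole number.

106 mcg

Dose = 1 mcg/kg/hr × 101.5 kg = 101.5 mcg/hr
Concentration = 238 mcg ÷ 186 mL = 1.27957 mcg/mL
Rate = 101.5 mcg/hr ÷ 1.27957 mcg/mL = 79.32353 mL/hr
Volume infused = 79.32353 mL/hr × 1.3 hr = 103.1206 mL
Volume remaining = 186 − 103.1206 = 82.87941 mL
Drug remaining = 82.87941 mL × 1.27957 mcg/mL = 106.05 mcg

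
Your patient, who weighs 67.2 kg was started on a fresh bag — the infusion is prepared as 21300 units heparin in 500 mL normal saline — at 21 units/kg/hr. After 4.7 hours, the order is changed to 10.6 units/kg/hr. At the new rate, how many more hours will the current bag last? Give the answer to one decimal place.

Initial rate:
Dose = 21 units/kg/hr × 67.2 kg = 1411.2 units/hr
Concentration = 21300 units ÷ 500 mL = 42.6 units/mL
Rate = 1411.2 units/hr ÷ 42.6 units/mL = 33.12676 mL/hr
Volume infused so far = 33.12676 mL/hr × 4.7 hr = 155.6958 mL
Volume remaining = 500 − 155.6958 = 344.3042 mL
New rate:
Dose = 10.6 units/kg/hr × 67.2 kg = 712.32 units/hr
Rate = 712.32 units/hr ÷ 42.6 units/mL = 16.72113 mL/hr
Time remaining = 344.3042 mL ÷ 16.72113 mL/hr = 20.59097 hr

20.6 hours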